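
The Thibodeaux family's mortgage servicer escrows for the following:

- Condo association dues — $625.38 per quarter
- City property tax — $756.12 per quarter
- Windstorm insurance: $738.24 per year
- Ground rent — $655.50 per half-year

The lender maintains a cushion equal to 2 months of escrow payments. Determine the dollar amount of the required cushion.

Condo association dues — $625.38 × 4 = $2,501.52/yr
City property tax — $756.12 × 4 = $3,024.48/yr
Windstorm insurance — $738.24/yr
Ground rent — $655.50 × 2 = $1,311.00/yr
Annual escrow total = $7,575.24
Per month = $7,575.24 ÷ 12 = $631.27
Reserve = 2 × $631.27 = $1,262.54

$1,262.54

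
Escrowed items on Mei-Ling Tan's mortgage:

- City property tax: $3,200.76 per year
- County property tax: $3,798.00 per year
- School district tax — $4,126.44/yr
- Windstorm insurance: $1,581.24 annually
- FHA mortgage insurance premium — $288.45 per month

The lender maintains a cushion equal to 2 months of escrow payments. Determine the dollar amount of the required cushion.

$2,694.64

City property tax = $3,200.76/yr
County property tax = $3,798.00/yr
School district tax = $4,126.44/yr
Windstorm insurance = $1,581.24/yr
FHA mortgage insurance premium = $288.45 × 12 = $3,461.40/yr
Total per year = $3,200.76 + $3,798.00 + $4,126.44 + $1,581.24 + $3,461.40 = $16,167.84
Base monthly escrow = $16,167.84 ÷ 12 = $1,347.32
Required cushion = 2 × $1,347.32 = $2,694.64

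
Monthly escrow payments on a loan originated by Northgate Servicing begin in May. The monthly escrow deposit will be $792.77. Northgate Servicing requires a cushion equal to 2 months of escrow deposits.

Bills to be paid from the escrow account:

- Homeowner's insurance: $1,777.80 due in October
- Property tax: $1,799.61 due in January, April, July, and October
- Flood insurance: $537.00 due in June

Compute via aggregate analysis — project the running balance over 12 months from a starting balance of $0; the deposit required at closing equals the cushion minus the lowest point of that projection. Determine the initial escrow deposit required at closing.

Cushion = 2 × $792.77 = $1,585.54
Trial balance (start $0, +$792.77 each month, − disbursements):
  May: +$792.77 → $792.77
  Jun: +$792.77 − $537.00 → $1,048.54
  Jul: +$792.77 − $1,799.61 → $41.70
  Aug: +$792.77 → $834.47
  Sep: +$792.77 → $1,627.24
  Oct: +$792.77 − $3,577.41 → -$1,157.40
  Nov: +$792.77 → -$364.63
  Dec: +$792.77 → $428.14
  Jan: +$792.77 − $1,799.61 → -$578.70
  Feb: +$792.77 → $214.07
  Mar: +$792.77 → $1,006.84
  Apr: +$792.77 − $1,799.61 → $0.00
Lowest trial balance = -$1,157.40 (Oct)
Initial deposit = cushion − low point = $1,585.54 − (-$1,157.40) = $2,742.94

$2,742.94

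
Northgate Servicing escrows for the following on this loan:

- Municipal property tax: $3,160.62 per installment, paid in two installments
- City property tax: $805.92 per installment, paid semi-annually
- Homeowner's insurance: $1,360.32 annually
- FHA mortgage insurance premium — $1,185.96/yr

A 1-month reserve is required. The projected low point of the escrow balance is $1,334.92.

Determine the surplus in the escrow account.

$461.64

Municipal property tax — $3,160.62 × 2 = $6,321.24 annually
City property tax — $805.92 × 2 = $1,611.84 annually
Homeowner's insurance — $1,360.32 annually
FHA mortgage insurance premium — $1,185.96 annually
Total per year = $10,479.36
Monthly = $10,479.36 / 12 = $873.28
Cushion = 1 × $873.28 = $873.28
Surplus = $1,334.92 − $873.28 = $461.64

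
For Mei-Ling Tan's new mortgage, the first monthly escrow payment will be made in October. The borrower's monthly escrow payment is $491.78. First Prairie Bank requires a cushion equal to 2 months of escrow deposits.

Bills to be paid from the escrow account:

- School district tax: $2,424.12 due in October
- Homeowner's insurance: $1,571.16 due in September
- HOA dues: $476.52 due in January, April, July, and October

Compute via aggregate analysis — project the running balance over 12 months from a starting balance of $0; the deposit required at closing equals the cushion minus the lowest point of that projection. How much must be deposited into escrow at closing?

$3,392.42

Cushion = 2 × $491.78 = $983.56
Trial balance (start $0, +$491.78 each month, − disbursements):
  Oct: +$491.78 − $2,900.64 → -$2,408.86
  Nov: +$491.78 → -$1,917.08
  Dec: +$491.78 → -$1,425.30
  Jan: +$491.78 − $476.52 → -$1,410.04
  Feb: +$491.78 → -$918.26
  Mar: +$491.78 → -$426.48
  Apr: +$491.78 − $476.52 → -$411.22
  May: +$491.78 → $80.56
  Jun: +$491.78 → $572.34
  Jul: +$491.78 − $476.52 → $587.60
  Aug: +$491.78 → $1,079.38
  Sep: +$491.78 − $1,571.16 → $0.00
Lowest trial balance = -$2,408.86 (Oct)
Initial deposit = cushion − low point = $983.56 − (-$2,408.86) = $3,392.42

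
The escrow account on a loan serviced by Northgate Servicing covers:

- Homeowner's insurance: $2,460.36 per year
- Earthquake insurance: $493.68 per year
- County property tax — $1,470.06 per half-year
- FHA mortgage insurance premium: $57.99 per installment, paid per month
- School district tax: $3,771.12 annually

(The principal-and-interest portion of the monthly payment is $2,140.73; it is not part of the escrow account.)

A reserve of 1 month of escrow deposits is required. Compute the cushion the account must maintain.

Homeowner's insurance — $2,460.36
Earthquake insurance — $493.68
County property tax — $1,470.06 × 2 = $2,940.12
FHA mortgage insurance premium — $57.99 × 12 = $695.88
School district tax — $3,771.12
Total per year = $10,361.16
Monthly escrow = $10,361.16 / 12 = $863.43
Reserve = 1 × $863.43 = $863.43

$863.43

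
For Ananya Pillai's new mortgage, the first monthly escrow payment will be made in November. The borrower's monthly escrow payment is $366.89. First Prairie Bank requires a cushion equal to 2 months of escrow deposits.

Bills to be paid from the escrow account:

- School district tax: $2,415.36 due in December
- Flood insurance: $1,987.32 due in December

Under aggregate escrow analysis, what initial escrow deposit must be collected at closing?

$4,402.68

Cushion = 2 × $366.89 = $733.78
Trial balance (start $0, +$366.89 each month, − disbursements):
  Nov: +$366.89 → $366.89
  Dec: +$366.89 − $4,402.68 → -$3,668.90
  Jan: +$366.89 → -$3,302.01
  Feb: +$366.89 → -$2,935.12
  Mar: +$366.89 → -$2,568.23
  Apr: +$366.89 → -$2,201.34
  May: +$366.89 → -$1,834.45
  Jun: +$366.89 → -$1,467.56
  Jul: +$366.89 → -$1,100.67
  Aug: +$366.89 → -$733.78
  Sep: +$366.89 → -$366.89
  Oct: +$366.89 → $0.00
Lowest trial balance = -$3,668.90 (Dec)
Initial deposit = cushion − low point = $733.78 − (-$3,668.90) = $4,402.68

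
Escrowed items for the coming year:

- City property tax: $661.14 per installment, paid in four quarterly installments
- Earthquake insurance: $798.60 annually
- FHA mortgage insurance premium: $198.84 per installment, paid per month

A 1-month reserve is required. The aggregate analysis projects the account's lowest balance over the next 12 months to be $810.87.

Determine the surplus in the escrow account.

$325.10

City property tax = $661.14 × 4 = $2,644.56 per year
Earthquake insurance = $798.60 per year
FHA mortgage insurance premium = $198.84 × 12 = $2,386.08 per year
Total annual escrow = $2,644.56 + $798.60 + $2,386.08 = $5,829.24
Monthly escrow = $5,829.24 ÷ 12 = $485.77
Cushion = 1 × $485.77 = $485.77
Surplus = $810.87 − $485.77 = $325.10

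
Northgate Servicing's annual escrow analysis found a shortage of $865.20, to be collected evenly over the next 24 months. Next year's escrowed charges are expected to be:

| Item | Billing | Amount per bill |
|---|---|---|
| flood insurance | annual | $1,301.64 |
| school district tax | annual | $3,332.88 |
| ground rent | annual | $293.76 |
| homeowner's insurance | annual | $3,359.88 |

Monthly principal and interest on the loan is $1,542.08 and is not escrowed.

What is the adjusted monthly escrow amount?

$726.73

Flood insurance — $1,301.64
School district tax — $3,332.88
Ground rent — $293.76
Homeowner's insurance — $3,359.88
Yearly total = $1,301.64 + $3,332.88 + $293.76 + $3,359.88 = $8,288.16
Base monthly escrow = $8,288.16 ÷ 12 = $690.68
Monthly shortage recovery: $865.20 ÷ 24 = $36.05
New monthly escrow = $690.68 + $36.05 = $726.73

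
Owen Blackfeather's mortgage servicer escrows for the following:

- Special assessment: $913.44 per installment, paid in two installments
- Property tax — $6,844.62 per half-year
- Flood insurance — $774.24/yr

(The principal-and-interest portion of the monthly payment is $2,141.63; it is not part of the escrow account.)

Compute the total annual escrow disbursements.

$16,290.36

Special assessment — $913.44 × 2 = $1,826.88 annually
Property tax — $6,844.62 × 2 = $13,689.24 annually
Flood insurance — $774.24 annually
Total per year = $16,290.36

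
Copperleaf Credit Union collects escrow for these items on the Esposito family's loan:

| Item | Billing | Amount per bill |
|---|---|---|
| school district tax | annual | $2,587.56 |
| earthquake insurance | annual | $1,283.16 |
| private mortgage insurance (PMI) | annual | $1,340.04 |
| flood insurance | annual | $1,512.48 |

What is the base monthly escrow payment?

School district tax — $2,587.56 annually
Earthquake insurance — $1,283.16 annually
Private mortgage insurance (PMI) — $1,340.04 annually
Flood insurance — $1,512.48 annually
Total per year = $6,723.24
Monthly = $6,723.24 / 12 = $560.27

$560.27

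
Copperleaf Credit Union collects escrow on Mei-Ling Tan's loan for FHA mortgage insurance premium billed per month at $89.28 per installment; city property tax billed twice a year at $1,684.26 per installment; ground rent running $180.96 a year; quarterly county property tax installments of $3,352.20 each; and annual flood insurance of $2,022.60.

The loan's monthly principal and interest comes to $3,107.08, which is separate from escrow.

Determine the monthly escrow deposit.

FHA mortgage insurance premium — $89.28 × 12 = $1,071.36/yr
City property tax — $1,684.26 × 2 = $3,368.52/yr
Ground rent — $180.96/yr
County property tax — $3,352.20 × 4 = $13,408.80/yr
Flood insurance — $2,022.60/yr
Total per year = $1,071.36 + $3,368.52 + $180.96 + $13,408.80 + $2,022.60 = $20,052.24
Base monthly escrow = $20,052.24 ÷ 12 = $1,671.02

$1,671.02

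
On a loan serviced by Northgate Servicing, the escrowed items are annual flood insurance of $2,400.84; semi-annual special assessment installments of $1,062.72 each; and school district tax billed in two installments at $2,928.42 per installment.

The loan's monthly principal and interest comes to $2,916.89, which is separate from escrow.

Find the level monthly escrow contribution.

Flood insurance — $2,400.84 annually
Special assessment — $1,062.72 × 2 = $2,125.44 annually
School district tax — $2,928.42 × 2 = $5,856.84 annually
Total annual escrow = $2,400.84 + $2,125.44 + $5,856.84 = $10,383.12
Per month = $10,383.12 / 12 = $865.26

$865.26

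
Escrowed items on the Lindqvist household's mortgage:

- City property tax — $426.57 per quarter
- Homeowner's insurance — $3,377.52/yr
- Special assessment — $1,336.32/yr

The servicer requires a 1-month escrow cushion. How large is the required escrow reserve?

City property tax: $426.57 × 4 = $1,706.28/yr
Homeowner's insurance: $3,377.52/yr
Special assessment: $1,336.32/yr
Yearly total = $1,706.28 + $3,377.52 + $1,336.32 = $6,420.12
Monthly = $6,420.12 ÷ 12 = $535.01
Required cushion = 1 × $535.01 = $535.01

$535.01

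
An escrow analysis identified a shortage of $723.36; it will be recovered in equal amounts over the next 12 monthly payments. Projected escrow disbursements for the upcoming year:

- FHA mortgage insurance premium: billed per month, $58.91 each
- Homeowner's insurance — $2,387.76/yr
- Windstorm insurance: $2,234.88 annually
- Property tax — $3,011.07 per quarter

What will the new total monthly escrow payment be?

$1,508.10

FHA mortgage insurance premium = $58.91 × 12 = $706.92/yr
Homeowner's insurance = $2,387.76/yr
Windstorm insurance = $2,234.88/yr
Property tax = $3,011.07 × 4 = $12,044.28/yr
Annual escrow total = $706.92 + $2,387.76 + $2,234.88 + $12,044.28 = $17,373.84
Base monthly escrow = $17,373.84 / 12 = $1,447.82
Monthly shortage recovery: $723.36 / 12 = $60.28
Adjusted monthly = $1,447.82 + $60.28 = $1,508.10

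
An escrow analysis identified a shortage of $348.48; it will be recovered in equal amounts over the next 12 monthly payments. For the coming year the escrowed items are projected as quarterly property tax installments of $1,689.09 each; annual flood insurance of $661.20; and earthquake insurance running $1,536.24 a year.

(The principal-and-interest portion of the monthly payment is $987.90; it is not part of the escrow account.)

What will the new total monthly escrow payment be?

Property tax: $1,689.09 × 4 = $6,756.36
Flood insurance: $661.20
Earthquake insurance: $1,536.24
Combined annual = $8,953.80
Monthly = $8,953.80 / 12 = $746.15
Shortage spread = $348.48 / 12 = $29.04/mo
New monthly escrow = $746.15 + $29.04 = $775.19

$775.19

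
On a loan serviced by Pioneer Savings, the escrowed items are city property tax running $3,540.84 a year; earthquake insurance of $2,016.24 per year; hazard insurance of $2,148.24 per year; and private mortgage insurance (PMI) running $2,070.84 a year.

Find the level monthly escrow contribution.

City property tax: $3,540.84/yr
Earthquake insurance: $2,016.24/yr
Hazard insurance: $2,148.24/yr
Private mortgage insurance (PMI): $2,070.84/yr
Total per year = $3,540.84 + $2,016.24 + $2,148.24 + $2,070.84 = $9,776.16
Per month = $9,776.16 / 12 = $814.68

$814.68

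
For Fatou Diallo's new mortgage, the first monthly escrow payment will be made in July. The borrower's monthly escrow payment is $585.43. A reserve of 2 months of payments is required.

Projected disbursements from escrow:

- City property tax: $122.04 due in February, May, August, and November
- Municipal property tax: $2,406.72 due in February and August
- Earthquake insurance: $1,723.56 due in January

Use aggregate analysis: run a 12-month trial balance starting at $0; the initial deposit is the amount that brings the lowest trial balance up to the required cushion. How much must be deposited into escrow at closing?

Cushion = 2 × $585.43 = $1,170.86
Trial balance (start $0, +$585.43 each month, − disbursements):
  Jul: +$585.43 → $585.43
  Aug: +$585.43 − $2,528.76 → -$1,357.90
  Sep: +$585.43 → -$772.47
  Oct: +$585.43 → -$187.04
  Nov: +$585.43 − $122.04 → $276.35
  Dec: +$585.43 → $861.78
  Jan: +$585.43 − $1,723.56 → -$276.35
  Feb: +$585.43 − $2,528.76 → -$2,219.68
  Mar: +$585.43 → -$1,634.25
  Apr: +$585.43 → -$1,048.82
  May: +$585.43 − $122.04 → -$585.43
  Jun: +$585.43 → $0.00
Lowest trial balance = -$2,219.68 (Feb)
Initial deposit = cushion − low point = $1,170.86 − (-$2,219.68) = $3,390.54

$3,390.54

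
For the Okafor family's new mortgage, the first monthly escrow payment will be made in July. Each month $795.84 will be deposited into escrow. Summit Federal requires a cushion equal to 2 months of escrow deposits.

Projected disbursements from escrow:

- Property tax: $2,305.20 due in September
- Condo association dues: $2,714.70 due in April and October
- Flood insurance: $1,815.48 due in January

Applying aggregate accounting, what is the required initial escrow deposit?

$3,428.22

Cushion = 2 × $795.84 = $1,591.68
Trial balance (start $0, +$795.84 each month, − disbursements):
  Jul: +$795.84 → $795.84
  Aug: +$795.84 → $1,591.68
  Sep: +$795.84 − $2,305.20 → $82.32
  Oct: +$795.84 − $2,714.70 → -$1,836.54
  Nov: +$795.84 → -$1,040.70
  Dec: +$795.84 → -$244.86
  Jan: +$795.84 − $1,815.48 → -$1,264.50
  Feb: +$795.84 → -$468.66
  Mar: +$795.84 → $327.18
  Apr: +$795.84 − $2,714.70 → -$1,591.68
  May: +$795.84 → -$795.84
  Jun: +$795.84 → $0.00
Lowest trial balance = -$1,836.54 (Oct)
Initial deposit = cushion − low point = $1,591.68 − (-$1,836.54) = $3,428.22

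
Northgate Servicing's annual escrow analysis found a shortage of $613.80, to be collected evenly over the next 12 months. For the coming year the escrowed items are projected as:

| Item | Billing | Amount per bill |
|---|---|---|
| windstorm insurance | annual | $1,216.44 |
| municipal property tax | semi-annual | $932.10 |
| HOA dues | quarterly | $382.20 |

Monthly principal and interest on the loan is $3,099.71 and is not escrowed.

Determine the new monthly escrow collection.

Windstorm insurance: $1,216.44 per year
Municipal property tax: $932.10 × 2 = $1,864.20 per year
HOA dues: $382.20 × 4 = $1,528.80 per year
Annual escrow total = $1,216.44 + $1,864.20 + $1,528.80 = $4,609.44
Monthly = $4,609.44 / 12 = $384.12
Shortage spread = $613.80 / 12 = $51.15/mo
Adjusted monthly = $384.12 + $51.15 = $435.27

$435.27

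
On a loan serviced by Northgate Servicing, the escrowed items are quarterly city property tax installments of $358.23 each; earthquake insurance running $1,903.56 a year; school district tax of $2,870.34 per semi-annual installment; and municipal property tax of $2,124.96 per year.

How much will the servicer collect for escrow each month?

$933.51

City property tax: $358.23 × 4 = $1,432.92/yr
Earthquake insurance: $1,903.56/yr
School district tax: $2,870.34 × 2 = $5,740.68/yr
Municipal property tax: $2,124.96/yr
Combined annual = $1,432.92 + $1,903.56 + $5,740.68 + $2,124.96 = $11,202.12
Base monthly escrow = $11,202.12 / 12 = $933.51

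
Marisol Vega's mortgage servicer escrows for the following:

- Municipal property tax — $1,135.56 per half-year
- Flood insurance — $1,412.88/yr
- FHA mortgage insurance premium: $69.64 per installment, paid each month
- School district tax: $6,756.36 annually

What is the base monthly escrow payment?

Municipal property tax = $1,135.56 × 2 = $2,271.12 annually
Flood insurance = $1,412.88 annually
FHA mortgage insurance premium = $69.64 × 12 = $835.68 annually
School district tax = $6,756.36 annually
Total annual escrow = $11,276.04
Monthly escrow = $11,276.04 / 12 = $939.67

$939.67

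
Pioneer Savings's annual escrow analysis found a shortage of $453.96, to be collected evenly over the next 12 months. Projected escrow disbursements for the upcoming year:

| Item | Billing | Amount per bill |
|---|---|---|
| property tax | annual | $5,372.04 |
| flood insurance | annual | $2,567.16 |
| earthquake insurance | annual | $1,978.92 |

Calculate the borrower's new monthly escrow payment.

$864.34

Property tax = $5,372.04 per year
Flood insurance = $2,567.16 per year
Earthquake insurance = $1,978.92 per year
Total per year = $9,918.12
Per month = $9,918.12 / 12 = $826.51
Shortage per month = $453.96 ÷ 12 = $37.83
Adjusted monthly = $826.51 + $37.83 = $864.34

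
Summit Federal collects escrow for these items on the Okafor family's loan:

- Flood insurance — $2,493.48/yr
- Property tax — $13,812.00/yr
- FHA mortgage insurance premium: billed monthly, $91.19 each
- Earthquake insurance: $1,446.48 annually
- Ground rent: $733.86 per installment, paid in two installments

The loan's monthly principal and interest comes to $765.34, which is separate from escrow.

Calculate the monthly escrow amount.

Flood insurance — $2,493.48
Property tax — $13,812.00
FHA mortgage insurance premium — $91.19 × 12 = $1,094.28
Earthquake insurance — $1,446.48
Ground rent — $733.86 × 2 = $1,467.72
Annual escrow total = $20,313.96
Monthly escrow = $20,313.96 / 12 = $1,692.83

$1,692.83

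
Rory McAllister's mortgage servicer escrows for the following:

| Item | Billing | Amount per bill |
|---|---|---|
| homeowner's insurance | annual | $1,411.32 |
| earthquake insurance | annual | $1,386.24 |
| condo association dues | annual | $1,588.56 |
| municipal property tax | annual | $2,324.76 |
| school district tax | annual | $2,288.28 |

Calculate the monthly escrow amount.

Homeowner's insurance — $1,411.32
Earthquake insurance — $1,386.24
Condo association dues — $1,588.56
Municipal property tax — $2,324.76
School district tax — $2,288.28
Combined annual = $1,411.32 + $1,386.24 + $1,588.56 + $2,324.76 + $2,288.28 = $8,999.16
Monthly escrow = $8,999.16 / 12 = $749.93

$749.93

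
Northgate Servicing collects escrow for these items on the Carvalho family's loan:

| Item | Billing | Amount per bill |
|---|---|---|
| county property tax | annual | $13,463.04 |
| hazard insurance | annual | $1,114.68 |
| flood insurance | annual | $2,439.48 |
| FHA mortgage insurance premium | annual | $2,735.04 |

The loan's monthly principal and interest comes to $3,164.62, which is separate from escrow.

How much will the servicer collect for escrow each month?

$1,646.02

County property tax: $13,463.04
Hazard insurance: $1,114.68
Flood insurance: $2,439.48
FHA mortgage insurance premium: $2,735.04
Combined annual = $13,463.04 + $1,114.68 + $2,439.48 + $2,735.04 = $19,752.24
Monthly = $19,752.24 ÷ 12 = $1,646.02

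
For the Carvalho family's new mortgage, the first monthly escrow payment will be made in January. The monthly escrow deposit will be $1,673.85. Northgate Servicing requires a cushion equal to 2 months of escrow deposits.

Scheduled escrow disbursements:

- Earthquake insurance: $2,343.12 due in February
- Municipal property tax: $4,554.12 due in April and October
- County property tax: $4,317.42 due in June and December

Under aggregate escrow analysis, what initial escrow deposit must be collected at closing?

$4,519.26

Cushion = 2 × $1,673.85 = $3,347.70
Trial balance (start $0, +$1,673.85 each month, − disbursements):
  Jan: +$1,673.85 → $1,673.85
  Feb: +$1,673.85 − $2,343.12 → $1,004.58
  Mar: +$1,673.85 → $2,678.43
  Apr: +$1,673.85 − $4,554.12 → -$201.84
  May: +$1,673.85 → $1,472.01
  Jun: +$1,673.85 − $4,317.42 → -$1,171.56
  Jul: +$1,673.85 → $502.29
  Aug: +$1,673.85 → $2,176.14
  Sep: +$1,673.85 → $3,849.99
  Oct: +$1,673.85 − $4,554.12 → $969.72
  Nov: +$1,673.85 → $2,643.57
  Dec: +$1,673.85 − $4,317.42 → $0.00
Lowest trial balance = -$1,171.56 (Jun)
Initial deposit = cushion − low point = $3,347.70 − (-$1,171.56) = $4,519.26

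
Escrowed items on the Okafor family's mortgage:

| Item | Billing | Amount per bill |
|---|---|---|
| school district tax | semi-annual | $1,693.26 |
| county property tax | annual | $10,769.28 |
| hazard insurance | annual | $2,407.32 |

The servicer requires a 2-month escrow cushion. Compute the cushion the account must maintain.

School district tax — $1,693.26 × 2 = $3,386.52 per year
County property tax — $10,769.28 per year
Hazard insurance — $2,407.32 per year
Total annual escrow = $3,386.52 + $10,769.28 + $2,407.32 = $16,563.12
Monthly escrow = $16,563.12 ÷ 12 = $1,380.26
Cushion = 2 × $1,380.26 = $2,760.52

$2,760.52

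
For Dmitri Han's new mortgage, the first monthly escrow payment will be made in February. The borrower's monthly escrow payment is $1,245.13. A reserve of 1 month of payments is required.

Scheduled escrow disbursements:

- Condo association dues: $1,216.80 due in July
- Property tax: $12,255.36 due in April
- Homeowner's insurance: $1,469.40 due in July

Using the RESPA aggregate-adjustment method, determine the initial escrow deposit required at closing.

Cushion = 1 × $1,245.13 = $1,245.13
Trial balance (start $0, +$1,245.13 each month, − disbursements):
  Feb: +$1,245.13 → $1,245.13
  Mar: +$1,245.13 → $2,490.26
  Apr: +$1,245.13 − $12,255.36 → -$8,519.97
  May: +$1,245.13 → -$7,274.84
  Jun: +$1,245.13 → -$6,029.71
  Jul: +$1,245.13 − $2,686.20 → -$7,470.78
  Aug: +$1,245.13 → -$6,225.65
  Sep: +$1,245.13 → -$4,980.52
  Oct: +$1,245.13 → -$3,735.39
  Nov: +$1,245.13 → -$2,490.26
  Dec: +$1,245.13 → -$1,245.13
  Jan: +$1,245.13 → $0.00
Lowest trial balance = -$8,519.97 (Apr)
Initial deposit = cushion − low point = $1,245.13 − (-$8,519.97) = $9,765.10

$9,765.10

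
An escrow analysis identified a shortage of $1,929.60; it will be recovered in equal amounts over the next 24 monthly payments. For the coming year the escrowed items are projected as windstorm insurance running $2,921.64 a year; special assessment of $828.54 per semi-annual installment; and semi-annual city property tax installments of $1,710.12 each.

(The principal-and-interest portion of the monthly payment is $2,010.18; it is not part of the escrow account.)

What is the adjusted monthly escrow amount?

$746.98

Windstorm insurance: $2,921.64 per year
Special assessment: $828.54 × 2 = $1,657.08 per year
City property tax: $1,710.12 × 2 = $3,420.24 per year
Combined annual = $7,998.96
Per month = $7,998.96 ÷ 12 = $666.58
Monthly shortage recovery: $1,929.60 ÷ 24 = $80.40
Adjusted monthly = $666.58 + $80.40 = $746.98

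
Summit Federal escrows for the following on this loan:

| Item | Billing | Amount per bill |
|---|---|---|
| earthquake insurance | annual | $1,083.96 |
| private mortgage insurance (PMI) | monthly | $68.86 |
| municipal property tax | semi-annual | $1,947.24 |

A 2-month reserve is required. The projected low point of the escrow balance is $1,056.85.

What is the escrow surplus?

$89.39

Earthquake insurance — $1,083.96
Private mortgage insurance (PMI) — $68.86 × 12 = $826.32
Municipal property tax — $1,947.24 × 2 = $3,894.48
Yearly total = $1,083.96 + $826.32 + $3,894.48 = $5,804.76
Base monthly escrow = $5,804.76 ÷ 12 = $483.73
Required cushion = 2 × $483.73 = $967.46
Excess over cushion: $1,056.85 − $967.46 = $89.39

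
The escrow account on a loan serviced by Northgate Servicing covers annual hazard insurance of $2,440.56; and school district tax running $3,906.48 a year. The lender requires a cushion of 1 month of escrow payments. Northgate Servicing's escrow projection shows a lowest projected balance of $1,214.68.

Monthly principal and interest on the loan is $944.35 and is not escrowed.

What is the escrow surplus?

$685.76

Hazard insurance = $2,440.56
School district tax = $3,906.48
Total annual escrow = $2,440.56 + $3,906.48 = $6,347.04
Base monthly escrow = $6,347.04 / 12 = $528.92
Cushion = 1 × $528.92 = $528.92
Surplus = $1,214.68 − $528.92 = $685.76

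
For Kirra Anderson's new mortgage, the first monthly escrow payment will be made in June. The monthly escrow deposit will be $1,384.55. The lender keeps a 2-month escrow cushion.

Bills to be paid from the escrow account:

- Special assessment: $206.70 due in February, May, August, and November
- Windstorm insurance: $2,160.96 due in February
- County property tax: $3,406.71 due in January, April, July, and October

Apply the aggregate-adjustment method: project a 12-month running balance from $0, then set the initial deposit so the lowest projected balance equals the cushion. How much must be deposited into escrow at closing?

$3,946.95

Cushion = 2 × $1,384.55 = $2,769.10
Trial balance (start $0, +$1,384.55 each month, − disbursements):
  Jun: +$1,384.55 → $1,384.55
  Jul: +$1,384.55 − $3,406.71 → -$637.61
  Aug: +$1,384.55 − $206.70 → $540.24
  Sep: +$1,384.55 → $1,924.79
  Oct: +$1,384.55 − $3,406.71 → -$97.37
  Nov: +$1,384.55 − $206.70 → $1,080.48
  Dec: +$1,384.55 → $2,465.03
  Jan: +$1,384.55 − $3,406.71 → $442.87
  Feb: +$1,384.55 − $2,367.66 → -$540.24
  Mar: +$1,384.55 → $844.31
  Apr: +$1,384.55 − $3,406.71 → -$1,177.85
  May: +$1,384.55 − $206.70 → $0.00
Lowest trial balance = -$1,177.85 (Apr)
Initial deposit = cushion − low point = $2,769.10 − (-$1,177.85) = $3,946.95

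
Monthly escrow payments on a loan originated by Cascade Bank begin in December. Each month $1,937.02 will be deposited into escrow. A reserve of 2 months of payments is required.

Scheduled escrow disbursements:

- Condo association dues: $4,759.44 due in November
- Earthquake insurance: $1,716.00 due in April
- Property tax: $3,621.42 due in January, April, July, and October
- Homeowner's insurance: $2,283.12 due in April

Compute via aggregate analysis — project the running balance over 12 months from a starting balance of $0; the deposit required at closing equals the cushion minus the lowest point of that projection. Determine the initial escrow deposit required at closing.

$5,430.90

Cushion = 2 × $1,937.02 = $3,874.04
Trial balance (start $0, +$1,937.02 each month, − disbursements):
  Dec: +$1,937.02 → $1,937.02
  Jan: +$1,937.02 − $3,621.42 → $252.62
  Feb: +$1,937.02 → $2,189.64
  Mar: +$1,937.02 → $4,126.66
  Apr: +$1,937.02 − $7,620.54 → -$1,556.86
  May: +$1,937.02 → $380.16
  Jun: +$1,937.02 → $2,317.18
  Jul: +$1,937.02 − $3,621.42 → $632.78
  Aug: +$1,937.02 → $2,569.80
  Sep: +$1,937.02 → $4,506.82
  Oct: +$1,937.02 − $3,621.42 → $2,822.42
  Nov: +$1,937.02 − $4,759.44 → $0.00
Lowest trial balance = -$1,556.86 (Apr)
Initial deposit = cushion − low point = $3,874.04 − (-$1,556.86) = $5,430.90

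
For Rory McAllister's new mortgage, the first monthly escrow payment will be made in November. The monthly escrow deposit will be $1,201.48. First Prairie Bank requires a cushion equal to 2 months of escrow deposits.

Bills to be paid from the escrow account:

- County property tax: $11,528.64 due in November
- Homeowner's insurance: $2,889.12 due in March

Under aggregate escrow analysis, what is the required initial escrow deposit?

Cushion = 2 × $1,201.48 = $2,402.96
Trial balance (start $0, +$1,201.48 each month, − disbursements):
  Nov: +$1,201.48 − $11,528.64 → -$10,327.16
  Dec: +$1,201.48 → -$9,125.68
  Jan: +$1,201.48 → -$7,924.20
  Feb: +$1,201.48 → -$6,722.72
  Mar: +$1,201.48 − $2,889.12 → -$8,410.36
  Apr: +$1,201.48 → -$7,208.88
  May: +$1,201.48 → -$6,007.40
  Jun: +$1,201.48 → -$4,805.92
  Jul: +$1,201.48 → -$3,604.44
  Aug: +$1,201.48 → -$2,402.96
  Sep: +$1,201.48 → -$1,201.48
  Oct: +$1,201.48 → $0.00
Lowest trial balance = -$10,327.16 (Nov)
Initial deposit = cushion − low point = $2,402.96 − (-$10,327.16) = $12,730.12

$12,730.12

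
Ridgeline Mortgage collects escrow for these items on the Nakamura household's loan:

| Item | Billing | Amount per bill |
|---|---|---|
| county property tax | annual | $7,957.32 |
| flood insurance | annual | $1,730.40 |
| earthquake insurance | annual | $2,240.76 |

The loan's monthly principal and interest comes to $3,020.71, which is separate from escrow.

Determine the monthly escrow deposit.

County property tax: $7,957.32 annually
Flood insurance: $1,730.40 annually
Earthquake insurance: $2,240.76 annually
Total per year = $11,928.48
Monthly = $11,928.48 ÷ 12 = $994.04

$994.04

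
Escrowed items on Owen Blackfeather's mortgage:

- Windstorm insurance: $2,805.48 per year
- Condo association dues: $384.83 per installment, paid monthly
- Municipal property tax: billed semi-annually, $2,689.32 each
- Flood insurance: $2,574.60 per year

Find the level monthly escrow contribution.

$1,281.39

Windstorm insurance: $2,805.48 per year
Condo association dues: $384.83 × 12 = $4,617.96 per year
Municipal property tax: $2,689.32 × 2 = $5,378.64 per year
Flood insurance: $2,574.60 per year
Annual escrow total = $2,805.48 + $4,617.96 + $5,378.64 + $2,574.60 = $15,376.68
Monthly = $15,376.68 ÷ 12 = $1,281.39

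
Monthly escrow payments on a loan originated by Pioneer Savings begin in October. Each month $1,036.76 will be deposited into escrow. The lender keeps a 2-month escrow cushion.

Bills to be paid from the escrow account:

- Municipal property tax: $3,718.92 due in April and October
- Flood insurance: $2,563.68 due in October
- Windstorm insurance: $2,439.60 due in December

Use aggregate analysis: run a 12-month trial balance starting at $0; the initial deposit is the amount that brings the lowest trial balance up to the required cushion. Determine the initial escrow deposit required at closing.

$7,685.44

Cushion = 2 × $1,036.76 = $2,073.52
Trial balance (start $0, +$1,036.76 each month, − disbursements):
  Oct: +$1,036.76 − $6,282.60 → -$5,245.84
  Nov: +$1,036.76 → -$4,209.08
  Dec: +$1,036.76 − $2,439.60 → -$5,611.92
  Jan: +$1,036.76 → -$4,575.16
  Feb: +$1,036.76 → -$3,538.40
  Mar: +$1,036.76 → -$2,501.64
  Apr: +$1,036.76 − $3,718.92 → -$5,183.80
  May: +$1,036.76 → -$4,147.04
  Jun: +$1,036.76 → -$3,110.28
  Jul: +$1,036.76 → -$2,073.52
  Aug: +$1,036.76 → -$1,036.76
  Sep: +$1,036.76 → $0.00
Lowest trial balance = -$5,611.92 (Dec)
Initial deposit = cushion − low point = $2,073.52 − (-$5,611.92) = $7,685.44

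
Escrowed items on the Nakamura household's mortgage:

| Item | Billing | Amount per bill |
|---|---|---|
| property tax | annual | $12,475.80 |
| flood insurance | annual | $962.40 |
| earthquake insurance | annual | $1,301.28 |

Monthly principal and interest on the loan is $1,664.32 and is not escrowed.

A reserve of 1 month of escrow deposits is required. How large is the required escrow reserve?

Property tax — $12,475.80/yr
Flood insurance — $962.40/yr
Earthquake insurance — $1,301.28/yr
Total per year = $12,475.80 + $962.40 + $1,301.28 = $14,739.48
Monthly escrow = $14,739.48 / 12 = $1,228.29
Reserve = 1 × $1,228.29 = $1,228.29

$1,228.29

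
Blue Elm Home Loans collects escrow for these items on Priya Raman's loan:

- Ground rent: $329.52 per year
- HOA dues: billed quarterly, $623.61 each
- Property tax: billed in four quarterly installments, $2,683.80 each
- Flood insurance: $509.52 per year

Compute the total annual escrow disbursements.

$14,068.68

Ground rent: $329.52 annually
HOA dues: $623.61 × 4 = $2,494.44 annually
Property tax: $2,683.80 × 4 = $10,735.20 annually
Flood insurance: $509.52 annually
Total per year = $14,068.68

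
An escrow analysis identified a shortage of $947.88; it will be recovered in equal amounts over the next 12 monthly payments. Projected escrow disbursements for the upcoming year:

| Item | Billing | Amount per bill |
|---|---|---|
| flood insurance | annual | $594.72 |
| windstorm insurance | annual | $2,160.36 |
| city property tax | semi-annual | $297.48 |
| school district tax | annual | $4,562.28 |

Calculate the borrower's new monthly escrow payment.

$738.35

Flood insurance — $594.72/yr
Windstorm insurance — $2,160.36/yr
City property tax — $297.48 × 2 = $594.96/yr
School district tax — $4,562.28/yr
Yearly total = $594.72 + $2,160.36 + $594.96 + $4,562.28 = $7,912.32
Per month = $7,912.32 ÷ 12 = $659.36
Shortage spread = $947.88 / 12 = $78.99/mo
New monthly escrow = $659.36 + $78.99 = $738.35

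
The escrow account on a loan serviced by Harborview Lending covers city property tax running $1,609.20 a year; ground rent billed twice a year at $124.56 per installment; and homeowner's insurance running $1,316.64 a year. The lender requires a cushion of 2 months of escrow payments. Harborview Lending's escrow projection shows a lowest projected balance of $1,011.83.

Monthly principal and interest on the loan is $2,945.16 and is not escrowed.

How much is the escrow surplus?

$482.67

City property tax — $1,609.20 annually
Ground rent — $124.56 × 2 = $249.12 annually
Homeowner's insurance — $1,316.64 annually
Combined annual = $1,609.20 + $249.12 + $1,316.64 = $3,174.96
Per month = $3,174.96 / 12 = $264.58
Required cushion = 2 × $264.58 = $529.16
Excess over cushion: $1,011.83 − $529.16 = $482.67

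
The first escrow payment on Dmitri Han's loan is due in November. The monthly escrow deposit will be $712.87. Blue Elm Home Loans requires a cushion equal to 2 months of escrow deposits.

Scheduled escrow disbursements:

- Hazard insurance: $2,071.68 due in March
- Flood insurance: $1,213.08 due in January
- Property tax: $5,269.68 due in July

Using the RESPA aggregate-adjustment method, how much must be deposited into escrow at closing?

$3,564.35

Cushion = 2 × $712.87 = $1,425.74
Trial balance (start $0, +$712.87 each month, − disbursements):
  Nov: +$712.87 → $712.87
  Dec: +$712.87 → $1,425.74
  Jan: +$712.87 − $1,213.08 → $925.53
  Feb: +$712.87 → $1,638.40
  Mar: +$712.87 − $2,071.68 → $279.59
  Apr: +$712.87 → $992.46
  May: +$712.87 → $1,705.33
  Jun: +$712.87 → $2,418.20
  Jul: +$712.87 − $5,269.68 → -$2,138.61
  Aug: +$712.87 → -$1,425.74
  Sep: +$712.87 → -$712.87
  Oct: +$712.87 → $0.00
Lowest trial balance = -$2,138.61 (Jul)
Initial deposit = cushion − low point = $1,425.74 − (-$2,138.61) = $3,564.35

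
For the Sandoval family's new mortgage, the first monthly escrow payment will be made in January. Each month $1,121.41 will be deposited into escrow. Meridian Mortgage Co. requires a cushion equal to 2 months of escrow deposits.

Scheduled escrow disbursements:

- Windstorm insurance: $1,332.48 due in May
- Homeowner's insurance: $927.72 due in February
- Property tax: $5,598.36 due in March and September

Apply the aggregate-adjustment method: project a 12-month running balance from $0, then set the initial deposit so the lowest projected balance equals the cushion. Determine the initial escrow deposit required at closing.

$5,607.05

Cushion = 2 × $1,121.41 = $2,242.82
Trial balance (start $0, +$1,121.41 each month, − disbursements):
  Jan: +$1,121.41 → $1,121.41
  Feb: +$1,121.41 − $927.72 → $1,315.10
  Mar: +$1,121.41 − $5,598.36 → -$3,161.85
  Apr: +$1,121.41 → -$2,040.44
  May: +$1,121.41 − $1,332.48 → -$2,251.51
  Jun: +$1,121.41 → -$1,130.10
  Jul: +$1,121.41 → -$8.69
  Aug: +$1,121.41 → $1,112.72
  Sep: +$1,121.41 − $5,598.36 → -$3,364.23
  Oct: +$1,121.41 → -$2,242.82
  Nov: +$1,121.41 → -$1,121.41
  Dec: +$1,121.41 → $0.00
Lowest trial balance = -$3,364.23 (Sep)
Initial deposit = cushion − low point = $2,242.82 − (-$3,364.23) = $5,607.05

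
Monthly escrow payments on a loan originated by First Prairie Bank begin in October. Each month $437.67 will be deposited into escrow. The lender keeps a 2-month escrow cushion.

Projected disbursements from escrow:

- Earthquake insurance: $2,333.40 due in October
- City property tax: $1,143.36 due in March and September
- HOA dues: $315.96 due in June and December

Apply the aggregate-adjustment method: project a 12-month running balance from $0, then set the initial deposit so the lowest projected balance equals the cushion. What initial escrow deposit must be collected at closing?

Cushion = 2 × $437.67 = $875.34
Trial balance (start $0, +$437.67 each month, − disbursements):
  Oct: +$437.67 − $2,333.40 → -$1,895.73
  Nov: +$437.67 → -$1,458.06
  Dec: +$437.67 − $315.96 → -$1,336.35
  Jan: +$437.67 → -$898.68
  Feb: +$437.67 → -$461.01
  Mar: +$437.67 − $1,143.36 → -$1,166.70
  Apr: +$437.67 → -$729.03
  May: +$437.67 → -$291.36
  Jun: +$437.67 − $315.96 → -$169.65
  Jul: +$437.67 → $268.02
  Aug: +$437.67 → $705.69
  Sep: +$437.67 − $1,143.36 → $0.00
Lowest trial balance = -$1,895.73 (Oct)
Initial deposit = cushion − low point = $875.34 − (-$1,895.73) = $2,771.07

$2,771.07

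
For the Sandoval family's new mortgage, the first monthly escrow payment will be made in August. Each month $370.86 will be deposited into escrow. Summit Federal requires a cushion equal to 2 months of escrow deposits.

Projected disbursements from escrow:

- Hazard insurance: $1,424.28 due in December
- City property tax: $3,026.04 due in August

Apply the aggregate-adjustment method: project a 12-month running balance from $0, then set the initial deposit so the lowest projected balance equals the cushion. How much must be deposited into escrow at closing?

Cushion = 2 × $370.86 = $741.72
Trial balance (start $0, +$370.86 each month, − disbursements):
  Aug: +$370.86 − $3,026.04 → -$2,655.18
  Sep: +$370.86 → -$2,284.32
  Oct: +$370.86 → -$1,913.46
  Nov: +$370.86 → -$1,542.60
  Dec: +$370.86 − $1,424.28 → -$2,596.02
  Jan: +$370.86 → -$2,225.16
  Feb: +$370.86 → -$1,854.30
  Mar: +$370.86 → -$1,483.44
  Apr: +$370.86 → -$1,112.58
  May: +$370.86 → -$741.72
  Jun: +$370.86 → -$370.86
  Jul: +$370.86 → $0.00
Lowest trial balance = -$2,655.18 (Aug)
Initial deposit = cushion − low point = $741.72 − (-$2,655.18) = $3,396.90

$3,396.90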